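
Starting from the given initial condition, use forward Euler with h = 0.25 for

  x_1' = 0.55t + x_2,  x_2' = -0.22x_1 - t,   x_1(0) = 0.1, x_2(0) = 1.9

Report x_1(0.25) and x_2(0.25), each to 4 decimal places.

Euler on (x_1,x_2): x_1_{n+1} = x_1_n + h·x_1', x_2_{n+1} = x_2_n + h·x_2'.
0.000000: (0.100000, 1.900000); f=(1.900000, -0.022000) → (0.575000, 1.894500)
(x_1(0.25), x_2(0.25)) ≈ (0.5750, 1.8945)

0.5750, 1.8945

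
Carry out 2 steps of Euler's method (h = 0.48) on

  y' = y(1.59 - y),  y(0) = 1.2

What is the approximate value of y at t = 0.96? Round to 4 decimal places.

1.5377

Euler: y_{n+1} = y_n + h·f(t_n, y_n).
t=0.000000, y=1.200000: f=0.468000 → y ← 1.200000 + 0.48·0.468000 = 1.424640
t=0.480000, y=1.424640: f=0.235578 → y ← 1.424640 + 0.48·0.235578 = 1.537718
y(0.96) ≈ 1.5377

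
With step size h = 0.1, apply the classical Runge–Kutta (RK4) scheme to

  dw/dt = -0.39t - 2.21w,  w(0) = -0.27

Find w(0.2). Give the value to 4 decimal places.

-0.1803

RK4: k1 = f(t_n, w_n); k2 = f(t_n + h/2, w_n + (h/2)·k1); k3 = f(t_n + h/2, w_n + (h/2)·k2); k4 = f(t_n + h, w_n + h·k3); w_{n+1} = w_n + (h/6)·(k1 + 2k2 + 2k3 + k4).
t=0.000000, w=-0.270000:
  k1 = f(0.000000, -0.270000) = 0.596700
  k2 = f(0.050000, -0.240165) = 0.511265
  k3 = f(0.050000, -0.244437) = 0.520705
  k4 = f(0.100000, -0.217929) = 0.442624
  w ← -0.270000 + (0.1/6)·(k1 + 2k2 + 2k3 + k4) = -0.218279
t=0.100000, w=-0.218279:
  k1 = f(0.100000, -0.218279) = 0.443396
  k2 = f(0.150000, -0.196109) = 0.374901
  k3 = f(0.150000, -0.199534) = 0.382470
  k4 = f(0.200000, -0.180032) = 0.319871
  w ← -0.218279 + (0.1/6)·(k1 + 2k2 + 2k3 + k4) = -0.180312
w(0.2) ≈ -0.1803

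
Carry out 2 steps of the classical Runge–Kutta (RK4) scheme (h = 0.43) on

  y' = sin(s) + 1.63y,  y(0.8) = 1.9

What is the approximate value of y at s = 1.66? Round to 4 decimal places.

9.3557

RK4: k1 = f(s_n, y_n); k2 = f(s_n + h/2, y_n + (h/2)·k1); k3 = f(s_n + h/2, y_n + (h/2)·k2); k4 = f(s_n + h, y_n + h·k3); y_{n+1} = y_n + (h/6)·(k1 + 2k2 + 2k3 + k4).
s=0.800000, y=1.900000:
  k1 = f(0.800000, 1.900000) = 3.814356
  k2 = f(1.015000, 2.720087) = 5.283222
  k3 = f(1.015000, 3.035893) = 5.797986
  k4 = f(1.230000, 4.393134) = 8.103297
  y ← 1.900000 + (0.43/6)·(k1 + 2k2 + 2k3 + k4) = 4.342405
s=1.230000, y=4.342405:
  k1 = f(1.230000, 4.342405) = 8.020609
  k2 = f(1.445000, 6.066836) = 10.881040
  k3 = f(1.445000, 6.681828) = 11.883479
  k4 = f(1.660000, 9.452301) = 16.403274
  y ← 4.342405 + (0.43/6)·(k1 + 2k2 + 2k3 + k4) = 9.355697
y(1.66) ≈ 9.3557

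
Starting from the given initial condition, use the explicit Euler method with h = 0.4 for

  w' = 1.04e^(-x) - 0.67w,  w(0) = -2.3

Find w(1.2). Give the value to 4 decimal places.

-0.2882

Euler: w_{n+1} = w_n + h·f(x_n, w_n).
x=0.000000, w=-2.300000: f=2.581000 → w ← -2.300000 + 0.4·2.581000 = -1.267600
x=0.400000, w=-1.267600: f=1.546425 → w ← -1.267600 + 0.4·1.546425 = -0.649030
x=0.800000, w=-0.649030: f=0.902152 → w ← -0.649030 + 0.4·0.902152 = -0.288169
w(1.2) ≈ -0.2882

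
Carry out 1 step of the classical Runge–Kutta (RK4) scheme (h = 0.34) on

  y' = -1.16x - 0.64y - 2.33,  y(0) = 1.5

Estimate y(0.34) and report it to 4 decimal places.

RK4: k1 = f(x_n, y_n); k2 = f(x_n + h/2, y_n + (h/2)·k1); k3 = f(x_n + h/2, y_n + (h/2)·k2); k4 = f(x_n + h, y_n + h·k3); y_{n+1} = y_n + (h/6)·(k1 + 2k2 + 2k3 + k4).
x=0.000000, y=1.500000:
  k1 = f(0.000000, 1.500000) = -3.290000
  k2 = f(0.170000, 0.940700) = -3.129248
  k3 = f(0.170000, 0.968028) = -3.146738
  k4 = f(0.340000, 0.430109) = -2.999670
  y ← 1.500000 + (0.34/6)·(k1 + 2k2 + 2k3 + k4) = 0.432307
y(0.34) ≈ 0.4323

0.4323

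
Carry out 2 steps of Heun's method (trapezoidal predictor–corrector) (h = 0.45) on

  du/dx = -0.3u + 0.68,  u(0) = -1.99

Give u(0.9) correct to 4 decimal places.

-0.9857

Heun: k1 = f(x_n, u_n); k2 = f(x_n + h, u_n + h·k1); u_{n+1} = u_n + (h/2)·(k1 + k2).
x=0.000000, u=-1.990000:
  k1 = f(0.000000, -1.990000) = 1.277000
  k2 = f(0.450000, -1.415350) = 1.104605
  u ← -1.990000 + (0.45/2)·(1.277000 + 1.104605) = -1.454139
x=0.450000, u=-1.454139:
  k1 = f(0.450000, -1.454139) = 1.116242
  k2 = f(0.900000, -0.951830) = 0.965549
  u ← -1.454139 + (0.45/2)·(1.116242 + 0.965549) = -0.985736
u(0.9) ≈ -0.9857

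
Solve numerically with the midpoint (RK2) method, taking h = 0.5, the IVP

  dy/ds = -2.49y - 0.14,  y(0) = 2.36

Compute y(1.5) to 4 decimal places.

Midpoint: k1 = f(s_n, y_n); k2 = f(s_n + h/2, y_n + (h/2)·k1); y_{n+1} = y_n + h·k2.
s=0.000000, y=2.360000:
  k1 = f(0.000000, 2.360000) = -6.016400
  k2 = f(0.250000, 0.855900) = -2.271191
  y ← 2.360000 + 0.5·(-2.271191) = 1.224404
s=0.500000, y=1.224404:
  k1 = f(0.500000, 1.224404) = -3.188767
  k2 = f(0.750000, 0.427213) = -1.203760
  y ← 1.224404 + 0.5·(-1.203760) = 0.622525
s=1.000000, y=0.622525:
  k1 = f(1.000000, 0.622525) = -1.690086
  k2 = f(1.250000, 0.200003) = -0.638008
  y ← 0.622525 + 0.5·(-0.638008) = 0.303521
y(1.5) ≈ 0.3035

0.3035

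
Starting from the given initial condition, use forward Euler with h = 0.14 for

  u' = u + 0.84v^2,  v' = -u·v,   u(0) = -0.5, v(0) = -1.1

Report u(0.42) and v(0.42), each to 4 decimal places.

-0.1871, -1.3042

Euler on (u,v): u_{n+1} = u_n + h·u', v_{n+1} = v_n + h·v'.
0.000000: (-0.500000, -1.100000); f=(0.516400, -0.550000) → (-0.427704, -1.177000)
0.140000: (-0.427704, -1.177000); f=(0.735972, -0.503408) → (-0.324668, -1.247477)
0.280000: (-0.324668, -1.247477); f=(0.982539, -0.405016) → (-0.187112, -1.304179)
(u(0.42), v(0.42)) ≈ (-0.1871, -1.3042)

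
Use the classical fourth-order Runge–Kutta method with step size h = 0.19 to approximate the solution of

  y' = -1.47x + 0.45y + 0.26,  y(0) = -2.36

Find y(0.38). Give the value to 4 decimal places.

RK4: k1 = f(x_n, y_n); k2 = f(x_n + h/2, y_n + (h/2)·k1); k3 = f(x_n + h/2, y_n + (h/2)·k2); k4 = f(x_n + h, y_n + h·k3); y_{n+1} = y_n + (h/6)·(k1 + 2k2 + 2k3 + k4).
x=0.000000, y=-2.360000:
  k1 = f(0.000000, -2.360000) = -0.802000
  k2 = f(0.095000, -2.436190) = -0.975936
  k3 = f(0.095000, -2.452714) = -0.983371
  k4 = f(0.190000, -2.546841) = -1.165378
  y ← -2.360000 + (0.19/6)·(k1 + 2k2 + 2k3 + k4) = -2.546390
x=0.190000, y=-2.546390:
  k1 = f(0.190000, -2.546390) = -1.165175
  k2 = f(0.285000, -2.657081) = -1.354637
  k3 = f(0.285000, -2.675080) = -1.362736
  k4 = f(0.380000, -2.805310) = -1.560989
  y ← -2.546390 + (0.19/6)·(k1 + 2k2 + 2k3 + k4) = -2.804819
y(0.38) ≈ -2.8048

-2.8048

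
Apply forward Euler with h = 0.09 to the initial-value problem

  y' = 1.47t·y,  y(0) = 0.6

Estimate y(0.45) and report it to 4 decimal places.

0.6745

Euler: y_{n+1} = y_n + h·f(t_n, y_n).
t=0.000000, y=0.600000: f=0.000000 → y ← 0.600000 + 0.09·0.000000 = 0.600000
t=0.090000, y=0.600000: f=0.079380 → y ← 0.600000 + 0.09·0.079380 = 0.607144
t=0.180000, y=0.607144: f=0.160650 → y ← 0.607144 + 0.09·0.160650 = 0.621603
t=0.270000, y=0.621603: f=0.246714 → y ← 0.621603 + 0.09·0.246714 = 0.643807
t=0.360000, y=0.643807: f=0.340703 → y ← 0.643807 + 0.09·0.340703 = 0.674470
y(0.45) ≈ 0.6745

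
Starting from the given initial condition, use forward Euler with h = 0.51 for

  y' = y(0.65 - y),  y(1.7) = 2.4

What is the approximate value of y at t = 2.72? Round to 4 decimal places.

0.3096

Euler: y_{n+1} = y_n + h·f(t_n, y_n).
t=1.700000, y=2.400000: f=-4.200000 → y ← 2.400000 + 0.51·(-4.200000) = 0.258000
t=2.210000, y=0.258000: f=0.101136 → y ← 0.258000 + 0.51·0.101136 = 0.309579
y(2.72) ≈ 0.3096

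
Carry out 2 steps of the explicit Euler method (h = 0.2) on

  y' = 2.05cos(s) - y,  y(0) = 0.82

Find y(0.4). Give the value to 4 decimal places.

1.2546

Euler: y_{n+1} = y_n + h·f(s_n, y_n).
s=0.000000, y=0.820000: f=1.230000 → y ← 0.820000 + 0.2·1.230000 = 1.066000
s=0.200000, y=1.066000: f=0.943136 → y ← 1.066000 + 0.2·0.943136 = 1.254627
y(0.4) ≈ 1.2546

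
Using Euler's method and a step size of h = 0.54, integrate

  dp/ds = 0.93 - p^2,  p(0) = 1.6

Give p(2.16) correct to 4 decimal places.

Euler: p_{n+1} = p_n + h·f(s_n, p_n).
s=0.000000, p=1.600000: f=-1.630000 → p ← 1.600000 + 0.54·(-1.630000) = 0.719800
s=0.540000, p=0.719800: f=0.411888 → p ← 0.719800 + 0.54·0.411888 = 0.942219
s=1.080000, p=0.942219: f=0.042222 → p ← 0.942219 + 0.54·0.042222 = 0.965020
s=1.620000, p=0.965020: f=-0.001263 → p ← 0.965020 + 0.54·(-0.001263) = 0.964338
p(2.16) ≈ 0.9643

0.9643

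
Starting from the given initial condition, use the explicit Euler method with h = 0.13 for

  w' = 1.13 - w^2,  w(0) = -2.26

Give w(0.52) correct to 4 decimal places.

-8.5718

Euler: w_{n+1} = w_n + h·f(x_n, w_n).
x=0.000000, w=-2.260000: f=-3.977600 → w ← -2.260000 + 0.13·(-3.977600) = -2.777088
x=0.130000, w=-2.777088: f=-6.582218 → w ← -2.777088 + 0.13·(-6.582218) = -3.632776
x=0.260000, w=-3.632776: f=-12.067064 → w ← -3.632776 + 0.13·(-12.067064) = -5.201495
x=0.390000, w=-5.201495: f=-25.925546 → w ← -5.201495 + 0.13·(-25.925546) = -8.571816
w(0.52) ≈ -8.5718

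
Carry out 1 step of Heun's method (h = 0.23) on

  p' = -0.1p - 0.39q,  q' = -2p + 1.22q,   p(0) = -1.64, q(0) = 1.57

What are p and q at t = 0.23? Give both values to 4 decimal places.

-1.7955, 2.9563

Heun on (p,q): k1 = f(t_n, state_n); k2 = f(t_n + h, state_n + h·k1); state_{n+1} = state_n + (h/2)·(k1 + k2).
0.000000: (-1.640000, 1.570000)
  k1 = (-0.448300, 5.195400)
  predictor → (-1.743109, 2.764942)
  k2 = (-0.904016, 6.859447)
  → (-1.795516, 2.956307)
(p(0.23), q(0.23)) ≈ (-1.7955, 2.9563)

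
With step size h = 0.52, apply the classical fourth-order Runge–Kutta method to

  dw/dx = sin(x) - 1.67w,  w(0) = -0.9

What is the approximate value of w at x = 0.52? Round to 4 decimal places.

-0.2790

RK4: k1 = f(x_n, w_n); k2 = f(x_n + h/2, w_n + (h/2)·k1); k3 = f(x_n + h/2, w_n + (h/2)·k2); k4 = f(x_n + h, w_n + h·k3); w_{n+1} = w_n + (h/6)·(k1 + 2k2 + 2k3 + k4).
x=0.000000, w=-0.900000:
  k1 = f(0.000000, -0.900000) = 1.503000
  k2 = f(0.260000, -0.509220) = 1.107478
  k3 = f(0.260000, -0.612056) = 1.279214
  k4 = f(0.520000, -0.234809) = 0.889011
  w ← -0.900000 + (0.52/6)·(k1 + 2k2 + 2k3 + k4) = -0.278999
w(0.52) ≈ -0.2790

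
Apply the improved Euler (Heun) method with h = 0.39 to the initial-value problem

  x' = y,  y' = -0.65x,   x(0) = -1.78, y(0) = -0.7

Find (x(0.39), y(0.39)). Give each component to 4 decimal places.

-1.9650, -0.2142

Heun on (x,y): k1 = f(t_n, state_n); k2 = f(t_n + h, state_n + h·k1); state_{n+1} = state_n + (h/2)·(k1 + k2).
0.000000: (-1.780000, -0.700000)
  k1 = (-0.700000, 1.157000)
  predictor → (-2.053000, -0.248770)
  k2 = (-0.248770, 1.334450)
  → (-1.965010, -0.214167)
(x(0.39), y(0.39)) ≈ (-1.9650, -0.2142)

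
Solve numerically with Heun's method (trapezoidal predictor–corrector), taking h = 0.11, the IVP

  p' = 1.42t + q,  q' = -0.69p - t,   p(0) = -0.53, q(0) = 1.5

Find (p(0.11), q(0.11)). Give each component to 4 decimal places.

Heun on (p,q): k1 = f(t_n, state_n); k2 = f(t_n + h, state_n + h·k1); state_{n+1} = state_n + (h/2)·(k1 + k2).
0.000000: (-0.530000, 1.500000)
  k1 = (1.500000, 0.365700)
  predictor → (-0.365000, 1.540227)
  k2 = (1.696427, 0.141850)
  → (-0.354197, 1.527915)
(p(0.11), q(0.11)) ≈ (-0.3542, 1.5279)

-0.3542, 1.5279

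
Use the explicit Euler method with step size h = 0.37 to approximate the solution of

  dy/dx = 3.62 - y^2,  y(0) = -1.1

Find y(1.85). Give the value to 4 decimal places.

Euler: y_{n+1} = y_n + h·f(x_n, y_n).
x=0.000000, y=-1.100000: f=2.410000 → y ← -1.100000 + 0.37·2.410000 = -0.208300
x=0.370000, y=-0.208300: f=3.576611 → y ← -0.208300 + 0.37·3.576611 = 1.115046
x=0.740000, y=1.115046: f=2.376672 → y ← 1.115046 + 0.37·2.376672 = 1.994415
x=1.110000, y=1.994415: f=-0.357690 → y ← 1.994415 + 0.37·(-0.357690) = 1.862069
x=1.480000, y=1.862069: f=0.152698 → y ← 1.862069 + 0.37·0.152698 = 1.918568
y(1.85) ≈ 1.9186

1.9186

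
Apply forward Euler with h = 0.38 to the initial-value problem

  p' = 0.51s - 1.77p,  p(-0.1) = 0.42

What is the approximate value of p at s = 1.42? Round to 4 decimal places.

0.2534

Euler: p_{n+1} = p_n + h·f(s_n, p_n).
s=-0.100000, p=0.420000: f=-0.794400 → p ← 0.420000 + 0.38·(-0.794400) = 0.118128
s=0.280000, p=0.118128: f=-0.066287 → p ← 0.118128 + 0.38·(-0.066287) = 0.092939
s=0.660000, p=0.092939: f=0.172098 → p ← 0.092939 + 0.38·0.172098 = 0.158336
s=1.040000, p=0.158336: f=0.250145 → p ← 0.158336 + 0.38·0.250145 = 0.253391
p(1.42) ≈ 0.2534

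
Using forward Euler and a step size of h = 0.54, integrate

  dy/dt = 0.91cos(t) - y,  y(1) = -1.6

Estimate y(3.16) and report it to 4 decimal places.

-0.5788

Euler: y_{n+1} = y_n + h·f(t_n, y_n).
t=1.000000, y=-1.600000: f=2.091675 → y ← -1.600000 + 0.54·2.091675 = -0.470495
t=1.540000, y=-0.470495: f=0.498516 → y ← -0.470495 + 0.54·0.498516 = -0.201297
t=2.080000, y=-0.201297: f=-0.242312 → y ← -0.201297 + 0.54·(-0.242312) = -0.332145
t=2.620000, y=-0.332145: f=-0.456849 → y ← -0.332145 + 0.54·(-0.456849) = -0.578844
y(3.16) ≈ -0.5788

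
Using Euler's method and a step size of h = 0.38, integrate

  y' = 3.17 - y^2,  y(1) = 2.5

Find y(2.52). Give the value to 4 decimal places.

Euler: y_{n+1} = y_n + h·f(x_n, y_n).
x=1.000000, y=2.500000: f=-3.080000 → y ← 2.500000 + 0.38·(-3.080000) = 1.329600
x=1.380000, y=1.329600: f=1.402164 → y ← 1.329600 + 0.38·1.402164 = 1.862422
x=1.760000, y=1.862422: f=-0.298617 → y ← 1.862422 + 0.38·(-0.298617) = 1.748948
x=2.140000, y=1.748948: f=0.111181 → y ← 1.748948 + 0.38·0.111181 = 1.791197
y(2.52) ≈ 1.7912

1.7912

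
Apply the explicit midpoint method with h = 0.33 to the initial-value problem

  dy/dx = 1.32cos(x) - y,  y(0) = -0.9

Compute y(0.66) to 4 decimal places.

Midpoint: k1 = f(x_n, y_n); k2 = f(x_n + h/2, y_n + (h/2)·k1); y_{n+1} = y_n + h·k2.
x=0.000000, y=-0.900000:
  k1 = f(0.000000, -0.900000) = 2.220000
  k2 = f(0.165000, -0.533700) = 1.835772
  y ← -0.900000 + 0.33·1.835772 = -0.294195
x=0.330000, y=-0.294195:
  k1 = f(0.330000, -0.294195) = 1.542971
  k2 = f(0.495000, -0.039605) = 1.201164
  y ← -0.294195 + 0.33·1.201164 = 0.102189
y(0.66) ≈ 0.1022

0.1022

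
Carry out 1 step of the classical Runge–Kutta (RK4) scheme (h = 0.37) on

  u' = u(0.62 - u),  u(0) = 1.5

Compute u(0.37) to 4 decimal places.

RK4: k1 = f(t_n, u_n); k2 = f(t_n + h/2, u_n + (h/2)·k1); k3 = f(t_n + h/2, u_n + (h/2)·k2); k4 = f(t_n + h, u_n + h·k3); u_{n+1} = u_n + (h/6)·(k1 + 2k2 + 2k3 + k4).
t=0.000000, u=1.500000:
  k1 = f(0.000000, 1.500000) = -1.320000
  k2 = f(0.185000, 1.255800) = -0.798438
  k3 = f(0.185000, 1.352289) = -0.990266
  k4 = f(0.370000, 1.133601) = -0.582219
  u ← 1.500000 + (0.37/6)·(k1 + 2k2 + 2k3 + k4) = 1.162090
u(0.37) ≈ 1.1621

1.1621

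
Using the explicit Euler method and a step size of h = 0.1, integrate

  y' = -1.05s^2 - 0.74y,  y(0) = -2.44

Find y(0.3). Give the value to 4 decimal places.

Euler: y_{n+1} = y_n + h·f(s_n, y_n).
s=0.000000, y=-2.440000: f=1.805600 → y ← -2.440000 + 0.1·1.805600 = -2.259440
s=0.100000, y=-2.259440: f=1.661486 → y ← -2.259440 + 0.1·1.661486 = -2.093291
s=0.200000, y=-2.093291: f=1.507036 → y ← -2.093291 + 0.1·1.507036 = -1.942588
y(0.3) ≈ -1.9426

-1.9426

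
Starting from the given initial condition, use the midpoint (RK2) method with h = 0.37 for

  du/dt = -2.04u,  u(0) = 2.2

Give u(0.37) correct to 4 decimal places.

1.1661

Midpoint: k1 = f(t_n, u_n); k2 = f(t_n + h/2, u_n + (h/2)·k1); u_{n+1} = u_n + h·k2.
t=0.000000, u=2.200000:
  k1 = f(0.000000, 2.200000) = -4.488000
  k2 = f(0.185000, 1.369720) = -2.794229
  u ← 2.200000 + 0.37·(-2.794229) = 1.166135
u(0.37) ≈ 1.1661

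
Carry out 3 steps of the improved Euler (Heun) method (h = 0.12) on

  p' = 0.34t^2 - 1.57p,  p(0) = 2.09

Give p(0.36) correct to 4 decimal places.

1.1972

Heun: k1 = f(t_n, p_n); k2 = f(t_n + h, p_n + h·k1); p_{n+1} = p_n + (h/2)·(k1 + k2).
t=0.000000, p=2.090000:
  k1 = f(0.000000, 2.090000) = -3.281300
  k2 = f(0.120000, 1.696244) = -2.658207
  p ← 2.090000 + (0.12/2)·(-3.281300 + (-2.658207)) = 1.733630
t=0.120000, p=1.733630:
  k1 = f(0.120000, 1.733630) = -2.716902
  k2 = f(0.240000, 1.407601) = -2.190350
  p ← 1.733630 + (0.12/2)·(-2.716902 + (-2.190350)) = 1.439194
t=0.240000, p=1.439194:
  k1 = f(0.240000, 1.439194) = -2.239951
  k2 = f(0.360000, 1.170400) = -1.793464
  p ← 1.439194 + (0.12/2)·(-2.239951 + (-1.793464)) = 1.197189
p(0.36) ≈ 1.1972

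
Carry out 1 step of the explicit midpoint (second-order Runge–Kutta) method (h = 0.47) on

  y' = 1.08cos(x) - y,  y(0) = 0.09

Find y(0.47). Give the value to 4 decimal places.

Midpoint: k1 = f(x_n, y_n); k2 = f(x_n + h/2, y_n + (h/2)·k1); y_{n+1} = y_n + h·k2.
x=0.000000, y=0.090000:
  k1 = f(0.000000, 0.090000) = 0.990000
  k2 = f(0.235000, 0.322650) = 0.727665
  y ← 0.090000 + 0.47·0.727665 = 0.432003
y(0.47) ≈ 0.4320

0.4320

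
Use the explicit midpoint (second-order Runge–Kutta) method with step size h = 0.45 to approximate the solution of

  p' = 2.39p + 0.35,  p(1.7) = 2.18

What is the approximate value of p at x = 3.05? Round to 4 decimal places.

43.3368

Midpoint: k1 = f(x_n, p_n); k2 = f(x_n + h/2, p_n + (h/2)·k1); p_{n+1} = p_n + h·k2.
x=1.700000, p=2.180000:
  k1 = f(1.700000, 2.180000) = 5.560200
  k2 = f(1.925000, 3.431045) = 8.550198
  p ← 2.180000 + 0.45·8.550198 = 6.027589
x=2.150000, p=6.027589:
  k1 = f(2.150000, 6.027589) = 14.755937
  k2 = f(2.375000, 9.347675) = 22.690943
  p ← 6.027589 + 0.45·22.690943 = 16.238513
x=2.600000, p=16.238513:
  k1 = f(2.600000, 16.238513) = 39.160046
  k2 = f(2.825000, 25.049524) = 60.218361
  p ← 16.238513 + 0.45·60.218361 = 43.336776
p(3.05) ≈ 43.3368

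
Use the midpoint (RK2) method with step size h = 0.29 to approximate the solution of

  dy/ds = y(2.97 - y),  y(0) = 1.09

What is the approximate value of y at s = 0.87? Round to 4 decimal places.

Midpoint: k1 = f(s_n, y_n); k2 = f(s_n + h/2, y_n + (h/2)·k1); y_{n+1} = y_n + h·k2.
s=0.000000, y=1.090000:
  k1 = f(0.000000, 1.090000) = 2.049200
  k2 = f(0.145000, 1.387134) = 2.195647
  y ← 1.090000 + 0.29·2.195647 = 1.726738
s=0.290000, y=1.726738:
  k1 = f(0.290000, 1.726738) = 2.146788
  k2 = f(0.435000, 2.038022) = 1.899392
  y ← 1.726738 + 0.29·1.899392 = 2.277561
s=0.580000, y=2.277561:
  k1 = f(0.580000, 2.277561) = 1.577072
  k2 = f(0.725000, 2.506237) = 1.162301
  y ← 2.277561 + 0.29·1.162301 = 2.614628
y(0.87) ≈ 2.6146

2.6146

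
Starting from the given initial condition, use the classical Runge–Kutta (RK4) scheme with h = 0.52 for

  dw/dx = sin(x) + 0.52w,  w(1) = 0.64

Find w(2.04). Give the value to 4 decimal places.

2.4118

RK4: k1 = f(x_n, w_n); k2 = f(x_n + h/2, w_n + (h/2)·k1); k3 = f(x_n + h/2, w_n + (h/2)·k2); k4 = f(x_n + h, w_n + h·k3); w_{n+1} = w_n + (h/6)·(k1 + 2k2 + 2k3 + k4).
x=1.000000, w=0.640000:
  k1 = f(1.000000, 0.640000) = 1.174271
  k2 = f(1.260000, 0.945310) = 1.443652
  k3 = f(1.260000, 1.015349) = 1.480072
  k4 = f(1.520000, 1.409637) = 1.731722
  w ← 0.640000 + (0.52/6)·(k1 + 2k2 + 2k3 + k4) = 1.398631
x=1.520000, w=1.398631:
  k1 = f(1.520000, 1.398631) = 1.725999
  k2 = f(1.780000, 1.847391) = 1.938840
  k3 = f(1.780000, 1.902730) = 1.967616
  k4 = f(2.040000, 2.421792) = 2.151260
  w ← 1.398631 + (0.52/6)·(k1 + 2k2 + 2k3 + k4) = 2.411780
w(2.04) ≈ 2.4118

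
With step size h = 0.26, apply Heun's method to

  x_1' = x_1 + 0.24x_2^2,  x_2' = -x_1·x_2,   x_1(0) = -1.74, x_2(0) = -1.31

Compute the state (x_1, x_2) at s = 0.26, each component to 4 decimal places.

-2.0708, -2.1221

Heun on (x_1,x_2): k1 = f(s_n, state_n); k2 = f(s_n + h, state_n + h·k1); state_{n+1} = state_n + (h/2)·(k1 + k2).
0.000000: (-1.740000, -1.310000)
  k1 = (-1.328136, -2.279400)
  predictor → (-2.085315, -1.902644)
  k2 = (-1.216502, -3.967613)
  → (-2.070803, -2.122112)
(x_1(0.26), x_2(0.26)) ≈ (-2.0708, -2.1221)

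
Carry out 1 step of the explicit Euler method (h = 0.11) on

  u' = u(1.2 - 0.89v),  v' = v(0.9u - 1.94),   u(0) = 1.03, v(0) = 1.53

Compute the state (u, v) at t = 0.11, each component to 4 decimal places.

1.0117, 1.3595

Euler on (u,v): u_{n+1} = u_n + h·u', v_{n+1} = v_n + h·v'.
0.000000: (1.030000, 1.530000); f=(-0.166551, -1.549890) → (1.011679, 1.359512)
(u(0.11), v(0.11)) ≈ (1.0117, 1.3595)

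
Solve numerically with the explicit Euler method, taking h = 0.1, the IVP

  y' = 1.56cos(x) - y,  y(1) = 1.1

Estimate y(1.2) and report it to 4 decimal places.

Euler: y_{n+1} = y_n + h·f(x_n, y_n).
x=1.000000, y=1.100000: f=-0.257128 → y ← 1.100000 + 0.1·(-0.257128) = 1.074287
x=1.100000, y=1.074287: f=-0.366677 → y ← 1.074287 + 0.1·(-0.366677) = 1.037619
y(1.2) ≈ 1.0376

1.0376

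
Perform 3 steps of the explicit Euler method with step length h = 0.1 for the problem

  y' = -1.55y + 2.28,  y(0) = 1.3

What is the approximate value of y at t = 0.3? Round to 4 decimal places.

1.3678

Euler: y_{n+1} = y_n + h·f(t_n, y_n).
t=0.000000, y=1.300000: f=0.265000 → y ← 1.300000 + 0.1·0.265000 = 1.326500
t=0.100000, y=1.326500: f=0.223925 → y ← 1.326500 + 0.1·0.223925 = 1.348893
t=0.200000, y=1.348893: f=0.189217 → y ← 1.348893 + 0.1·0.189217 = 1.367814
y(0.3) ≈ 1.3678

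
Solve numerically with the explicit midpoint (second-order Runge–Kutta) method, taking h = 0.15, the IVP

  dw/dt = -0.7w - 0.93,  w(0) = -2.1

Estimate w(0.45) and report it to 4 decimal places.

-1.8919

Midpoint: k1 = f(t_n, w_n); k2 = f(t_n + h/2, w_n + (h/2)·k1); w_{n+1} = w_n + h·k2.
t=0.000000, w=-2.100000:
  k1 = f(0.000000, -2.100000) = 0.540000
  k2 = f(0.075000, -2.059500) = 0.511650
  w ← -2.100000 + 0.15·0.511650 = -2.023252
t=0.150000, w=-2.023252:
  k1 = f(0.150000, -2.023252) = 0.486277
  k2 = f(0.225000, -1.986782) = 0.460747
  w ← -2.023252 + 0.15·0.460747 = -1.954140
t=0.300000, w=-1.954140:
  k1 = f(0.300000, -1.954140) = 0.437898
  k2 = f(0.375000, -1.921298) = 0.414909
  w ← -1.954140 + 0.15·0.414909 = -1.891904
w(0.45) ≈ -1.8919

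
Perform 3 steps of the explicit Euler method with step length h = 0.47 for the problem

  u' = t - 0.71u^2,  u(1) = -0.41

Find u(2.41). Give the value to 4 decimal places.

Euler: u_{n+1} = u_n + h·f(t_n, u_n).
t=1.000000, u=-0.410000: f=0.880649 → u ← -0.410000 + 0.47·0.880649 = 0.003905
t=1.470000, u=0.003905: f=1.469989 → u ← 0.003905 + 0.47·1.469989 = 0.694800
t=1.940000, u=0.694800: f=1.597250 → u ← 0.694800 + 0.47·1.597250 = 1.445507
u(2.41) ≈ 1.4455

1.4455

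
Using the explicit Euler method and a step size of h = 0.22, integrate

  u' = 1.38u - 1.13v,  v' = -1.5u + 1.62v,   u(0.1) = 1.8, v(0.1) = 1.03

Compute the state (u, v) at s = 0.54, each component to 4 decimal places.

Euler on (u,v): u_{n+1} = u_n + h·u', v_{n+1} = v_n + h·v'.
0.100000: (1.800000, 1.030000); f=(1.320100, -1.031400) → (2.090422, 0.803092)
0.320000: (2.090422, 0.803092); f=(1.977288, -1.834624) → (2.525425, 0.399475)
(u(0.54), v(0.54)) ≈ (2.5254, 0.3995)

2.5254, 0.3995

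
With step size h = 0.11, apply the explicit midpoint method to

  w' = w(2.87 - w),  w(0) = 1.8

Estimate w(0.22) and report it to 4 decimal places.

Midpoint: k1 = f(x_n, w_n); k2 = f(x_n + h/2, w_n + (h/2)·k1); w_{n+1} = w_n + h·k2.
x=0.000000, w=1.800000:
  k1 = f(0.000000, 1.800000) = 1.926000
  k2 = f(0.055000, 1.905930) = 1.837450
  w ← 1.800000 + 0.11·1.837450 = 2.002119
x=0.110000, w=2.002119:
  k1 = f(0.110000, 2.002119) = 1.737600
  k2 = f(0.165000, 2.097688) = 1.620070
  w ← 2.002119 + 0.11·1.620070 = 2.180327
w(0.22) ≈ 2.1803

2.1803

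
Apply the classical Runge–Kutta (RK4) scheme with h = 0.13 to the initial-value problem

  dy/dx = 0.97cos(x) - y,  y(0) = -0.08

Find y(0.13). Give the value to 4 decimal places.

RK4: k1 = f(x_n, y_n); k2 = f(x_n + h/2, y_n + (h/2)·k1); k3 = f(x_n + h/2, y_n + (h/2)·k2); k4 = f(x_n + h, y_n + h·k3); y_{n+1} = y_n + (h/6)·(k1 + 2k2 + 2k3 + k4).
x=0.000000, y=-0.080000:
  k1 = f(0.000000, -0.080000) = 1.050000
  k2 = f(0.065000, -0.011750) = 0.979702
  k3 = f(0.065000, -0.016319) = 0.984271
  k4 = f(0.130000, 0.047955) = 0.913860
  y ← -0.080000 + (0.13/6)·(k1 + 2k2 + 2k3 + k4) = 0.047656
y(0.13) ≈ 0.0477

0.0477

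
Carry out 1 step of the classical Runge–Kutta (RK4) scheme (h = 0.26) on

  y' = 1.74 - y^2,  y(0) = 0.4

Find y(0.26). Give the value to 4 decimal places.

0.7593

RK4: k1 = f(s_n, y_n); k2 = f(s_n + h/2, y_n + (h/2)·k1); k3 = f(s_n + h/2, y_n + (h/2)·k2); k4 = f(s_n + h, y_n + h·k3); y_{n+1} = y_n + (h/6)·(k1 + 2k2 + 2k3 + k4).
s=0.000000, y=0.400000:
  k1 = f(0.000000, 0.400000) = 1.580000
  k2 = f(0.130000, 0.605400) = 1.373491
  k3 = f(0.130000, 0.578554) = 1.405275
  k4 = f(0.260000, 0.765372) = 1.154206
  y ← 0.400000 + (0.26/6)·(k1 + 2k2 + 2k3 + k4) = 0.759309
y(0.26) ≈ 0.7593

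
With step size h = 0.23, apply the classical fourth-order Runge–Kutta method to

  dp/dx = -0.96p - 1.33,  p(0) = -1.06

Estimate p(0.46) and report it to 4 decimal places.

-1.1762

RK4: k1 = f(x_n, p_n); k2 = f(x_n + h/2, p_n + (h/2)·k1); k3 = f(x_n + h/2, p_n + (h/2)·k2); k4 = f(x_n + h, p_n + h·k3); p_{n+1} = p_n + (h/6)·(k1 + 2k2 + 2k3 + k4).
x=0.000000, p=-1.060000:
  k1 = f(0.000000, -1.060000) = -0.312400
  k2 = f(0.115000, -1.095926) = -0.277911
  k3 = f(0.115000, -1.091960) = -0.281719
  k4 = f(0.230000, -1.124795) = -0.250197
  p ← -1.060000 + (0.23/6)·(k1 + 2k2 + 2k3 + k4) = -1.124471
x=0.230000, p=-1.124471:
  k1 = f(0.230000, -1.124471) = -0.250508
  k2 = f(0.345000, -1.153280) = -0.222852
  k3 = f(0.345000, -1.150099) = -0.225905
  k4 = f(0.460000, -1.176429) = -0.200628
  p ← -1.124471 + (0.23/6)·(k1 + 2k2 + 2k3 + k4) = -1.176169
p(0.46) ≈ -1.1762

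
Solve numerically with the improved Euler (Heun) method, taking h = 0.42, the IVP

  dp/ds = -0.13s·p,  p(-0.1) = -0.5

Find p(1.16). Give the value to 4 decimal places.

-0.4583

Heun: k1 = f(s_n, p_n); k2 = f(s_n + h, p_n + h·k1); p_{n+1} = p_n + (h/2)·(k1 + k2).
s=-0.100000, p=-0.500000:
  k1 = f(-0.100000, -0.500000) = -0.006500
  k2 = f(0.320000, -0.502730) = 0.020914
  p ← -0.500000 + (0.42/2)·(-0.006500 + 0.020914) = -0.496973
s=0.320000, p=-0.496973:
  k1 = f(0.320000, -0.496973) = 0.020674
  k2 = f(0.740000, -0.488290) = 0.046974
  p ← -0.496973 + (0.42/2)·(0.020674 + 0.046974) = -0.482767
s=0.740000, p=-0.482767:
  k1 = f(0.740000, -0.482767) = 0.046442
  k2 = f(1.160000, -0.463261) = 0.069860
  p ← -0.482767 + (0.42/2)·(0.046442 + 0.069860) = -0.458344
p(1.16) ≈ -0.4583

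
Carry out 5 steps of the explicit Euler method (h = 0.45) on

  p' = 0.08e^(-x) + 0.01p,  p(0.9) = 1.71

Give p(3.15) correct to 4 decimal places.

Euler: p_{n+1} = p_n + h·f(x_n, p_n).
x=0.900000, p=1.710000: f=0.049626 → p ← 1.710000 + 0.45·0.049626 = 1.732332
x=1.350000, p=1.732332: f=0.038063 → p ← 1.732332 + 0.45·0.038063 = 1.749460
x=1.800000, p=1.749460: f=0.030719 → p ← 1.749460 + 0.45·0.030719 = 1.763283
x=2.250000, p=1.763283: f=0.026065 → p ← 1.763283 + 0.45·0.026065 = 1.775012
x=2.700000, p=1.775012: f=0.023127 → p ← 1.775012 + 0.45·0.023127 = 1.785419
p(3.15) ≈ 1.7854

1.7854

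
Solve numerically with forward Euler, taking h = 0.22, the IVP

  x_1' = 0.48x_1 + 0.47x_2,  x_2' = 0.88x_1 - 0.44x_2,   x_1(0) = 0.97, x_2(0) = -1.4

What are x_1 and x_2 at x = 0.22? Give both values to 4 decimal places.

Euler on (x_1,x_2): x_1_{n+1} = x_1_n + h·x_1', x_2_{n+1} = x_2_n + h·x_2'.
0.000000: (0.970000, -1.400000); f=(-0.192400, 1.469600) → (0.927672, -1.076688)
(x_1(0.22), x_2(0.22)) ≈ (0.9277, -1.0767)

0.9277, -1.0767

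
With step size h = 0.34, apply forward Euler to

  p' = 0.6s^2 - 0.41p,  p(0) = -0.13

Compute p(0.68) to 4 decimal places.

-0.0727

Euler: p_{n+1} = p_n + h·f(s_n, p_n).
s=0.000000, p=-0.130000: f=0.053300 → p ← -0.130000 + 0.34·0.053300 = -0.111878
s=0.340000, p=-0.111878: f=0.115230 → p ← -0.111878 + 0.34·0.115230 = -0.072700
p(0.68) ≈ -0.0727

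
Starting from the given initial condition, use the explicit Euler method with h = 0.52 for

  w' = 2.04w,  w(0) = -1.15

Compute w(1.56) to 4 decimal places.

-10.0648

Euler: w_{n+1} = w_n + h·f(t_n, w_n).
t=0.000000, w=-1.150000: f=-2.346000 → w ← -1.150000 + 0.52·(-2.346000) = -2.369920
t=0.520000, w=-2.369920: f=-4.834637 → w ← -2.369920 + 0.52·(-4.834637) = -4.883931
t=1.040000, w=-4.883931: f=-9.963220 → w ← -4.883931 + 0.52·(-9.963220) = -10.064805
w(1.56) ≈ -10.0648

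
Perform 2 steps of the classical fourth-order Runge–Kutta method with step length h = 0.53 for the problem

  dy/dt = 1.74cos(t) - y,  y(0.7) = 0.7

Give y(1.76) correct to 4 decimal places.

RK4: k1 = f(t_n, y_n); k2 = f(t_n + h/2, y_n + (h/2)·k1); k3 = f(t_n + h/2, y_n + (h/2)·k2); k4 = f(t_n + h, y_n + h·k3); y_{n+1} = y_n + (h/6)·(k1 + 2k2 + 2k3 + k4).
t=0.700000, y=0.700000:
  k1 = f(0.700000, 0.700000) = 0.630825
  k2 = f(0.965000, 0.867169) = 0.123617
  k3 = f(0.965000, 0.732758) = 0.258027
  k4 = f(1.230000, 0.836754) = -0.255181
  y ← 0.700000 + (0.53/6)·(k1 + 2k2 + 2k3 + k4) = 0.800606
t=1.230000, y=0.800606:
  k1 = f(1.230000, 0.800606) = -0.219032
  k2 = f(1.495000, 0.742562) = -0.610803
  k3 = f(1.495000, 0.638743) = -0.506984
  k4 = f(1.760000, 0.531904) = -0.859158
  y ← 0.800606 + (0.53/6)·(k1 + 2k2 + 2k3 + k4) = 0.507890
y(1.76) ≈ 0.5079

0.5079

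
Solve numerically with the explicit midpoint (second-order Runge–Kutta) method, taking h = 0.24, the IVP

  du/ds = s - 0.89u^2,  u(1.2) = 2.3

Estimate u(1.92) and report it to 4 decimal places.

1.5588

Midpoint: k1 = f(s_n, u_n); k2 = f(s_n + h/2, u_n + (h/2)·k1); u_{n+1} = u_n + h·k2.
s=1.200000, u=2.300000:
  k1 = f(1.200000, 2.300000) = -3.508100
  k2 = f(1.320000, 1.879028) = -1.822364
  u ← 2.300000 + 0.24·(-1.822364) = 1.862633
s=1.440000, u=1.862633:
  k1 = f(1.440000, 1.862633) = -1.647766
  k2 = f(1.560000, 1.664901) = -0.906986
  u ← 1.862633 + 0.24·(-0.906986) = 1.644956
s=1.680000, u=1.644956:
  k1 = f(1.680000, 1.644956) = -0.728233
  k2 = f(1.800000, 1.557568) = -0.359156
  u ← 1.644956 + 0.24·(-0.359156) = 1.558759
u(1.92) ≈ 1.5588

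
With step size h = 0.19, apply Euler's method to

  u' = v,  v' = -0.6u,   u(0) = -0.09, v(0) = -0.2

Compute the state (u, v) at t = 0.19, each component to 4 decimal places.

Euler on (u,v): u_{n+1} = u_n + h·u', v_{n+1} = v_n + h·v'.
0.000000: (-0.090000, -0.200000); f=(-0.200000, 0.054000) → (-0.128000, -0.189740)
(u(0.19), v(0.19)) ≈ (-0.1280, -0.1897)

-0.1280, -0.1897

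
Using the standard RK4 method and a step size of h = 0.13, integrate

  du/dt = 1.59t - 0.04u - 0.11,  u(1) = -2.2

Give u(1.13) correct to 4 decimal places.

-1.9833

RK4: k1 = f(t_n, u_n); k2 = f(t_n + h/2, u_n + (h/2)·k1); k3 = f(t_n + h/2, u_n + (h/2)·k2); k4 = f(t_n + h, u_n + h·k3); u_{n+1} = u_n + (h/6)·(k1 + 2k2 + 2k3 + k4).
t=1.000000, u=-2.200000:
  k1 = f(1.000000, -2.200000) = 1.568000
  k2 = f(1.065000, -2.098080) = 1.667273
  k3 = f(1.065000, -2.091627) = 1.667015
  k4 = f(1.130000, -1.983288) = 1.766032
  u ← -2.200000 + (0.13/6)·(k1 + 2k2 + 2k3 + k4) = -1.983277
u(1.13) ≈ -1.9833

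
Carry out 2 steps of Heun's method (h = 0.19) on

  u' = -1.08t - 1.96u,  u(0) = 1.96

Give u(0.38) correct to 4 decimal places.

Heun: k1 = f(t_n, u_n); k2 = f(t_n + h, u_n + h·k1); u_{n+1} = u_n + (h/2)·(k1 + k2).
t=0.000000, u=1.960000:
  k1 = f(0.000000, 1.960000) = -3.841600
  k2 = f(0.190000, 1.230096) = -2.616188
  u ← 1.960000 + (0.19/2)·(-3.841600 + (-2.616188)) = 1.346510
t=0.190000, u=1.346510:
  k1 = f(0.190000, 1.346510) = -2.844360
  k2 = f(0.380000, 0.806082) = -1.990320
  u ← 1.346510 + (0.19/2)·(-2.844360 + (-1.990320)) = 0.887216
u(0.38) ≈ 0.8872

0.8872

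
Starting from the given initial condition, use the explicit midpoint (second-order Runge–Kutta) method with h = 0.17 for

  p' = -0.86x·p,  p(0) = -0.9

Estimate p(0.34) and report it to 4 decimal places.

Midpoint: k1 = f(x_n, p_n); k2 = f(x_n + h/2, p_n + (h/2)·k1); p_{n+1} = p_n + h·k2.
x=0.000000, p=-0.900000:
  k1 = f(0.000000, -0.900000) = 0.000000
  k2 = f(0.085000, -0.900000) = 0.065790
  p ← -0.900000 + 0.17·0.065790 = -0.888816
x=0.170000, p=-0.888816:
  k1 = f(0.170000, -0.888816) = 0.129945
  k2 = f(0.255000, -0.877770) = 0.192495
  p ← -0.888816 + 0.17·0.192495 = -0.856092
p(0.34) ≈ -0.8561

-0.8561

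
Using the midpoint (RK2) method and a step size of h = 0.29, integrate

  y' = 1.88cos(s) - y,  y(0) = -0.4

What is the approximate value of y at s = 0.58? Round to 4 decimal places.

Midpoint: k1 = f(s_n, y_n); k2 = f(s_n + h/2, y_n + (h/2)·k1); y_{n+1} = y_n + h·k2.
s=0.000000, y=-0.400000:
  k1 = f(0.000000, -0.400000) = 2.280000
  k2 = f(0.145000, -0.069400) = 1.929671
  y ← -0.400000 + 0.29·1.929671 = 0.159605
s=0.290000, y=0.159605:
  k1 = f(0.290000, 0.159605) = 1.641894
  k2 = f(0.435000, 0.397679) = 1.307236
  y ← 0.159605 + 0.29·1.307236 = 0.538703
y(0.58) ≈ 0.5387

0.5387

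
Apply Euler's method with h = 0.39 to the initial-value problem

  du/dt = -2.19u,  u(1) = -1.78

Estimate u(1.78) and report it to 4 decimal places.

-0.0379

Euler: u_{n+1} = u_n + h·f(t_n, u_n).
t=1.000000, u=-1.780000: f=3.898200 → u ← -1.780000 + 0.39·3.898200 = -0.259702
t=1.390000, u=-0.259702: f=0.568747 → u ← -0.259702 + 0.39·0.568747 = -0.037891
u(1.78) ≈ -0.0379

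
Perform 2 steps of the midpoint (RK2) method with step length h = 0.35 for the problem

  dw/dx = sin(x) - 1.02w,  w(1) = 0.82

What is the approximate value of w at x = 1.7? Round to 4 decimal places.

Midpoint: k1 = f(x_n, w_n); k2 = f(x_n + h/2, w_n + (h/2)·k1); w_{n+1} = w_n + h·k2.
x=1.000000, w=0.820000:
  k1 = f(1.000000, 0.820000) = 0.005071
  k2 = f(1.175000, 0.820887) = 0.085385
  w ← 0.820000 + 0.35·0.085385 = 0.849885
x=1.350000, w=0.849885:
  k1 = f(1.350000, 0.849885) = 0.108841
  k2 = f(1.525000, 0.868932) = 0.112641
  w ← 0.849885 + 0.35·0.112641 = 0.889309
w(1.7) ≈ 0.8893

0.8893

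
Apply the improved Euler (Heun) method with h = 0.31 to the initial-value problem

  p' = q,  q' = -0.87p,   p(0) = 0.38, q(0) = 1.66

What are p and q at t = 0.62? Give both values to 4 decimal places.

Heun on (p,q): k1 = f(t_n, state_n); k2 = f(t_n + h, state_n + h·k1); state_{n+1} = state_n + (h/2)·(k1 + k2).
0.000000: (0.380000, 1.660000)
  k1 = (1.660000, -0.330600)
  predictor → (0.894600, 1.557514)
  k2 = (1.557514, -0.778302)
  → (0.878715, 1.488120)
0.310000: (0.878715, 1.488120)
  k1 = (1.488120, -0.764482)
  predictor → (1.340032, 1.251131)
  k2 = (1.251131, -1.165828)
  → (1.303299, 1.188922)
(p(0.62), q(0.62)) ≈ (1.3033, 1.1889)

1.3033, 1.1889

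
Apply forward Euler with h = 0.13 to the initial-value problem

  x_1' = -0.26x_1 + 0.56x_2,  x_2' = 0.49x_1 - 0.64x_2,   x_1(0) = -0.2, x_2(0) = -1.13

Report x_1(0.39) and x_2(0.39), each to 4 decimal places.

Euler on (x_1,x_2): x_1_{n+1} = x_1_n + h·x_1', x_2_{n+1} = x_2_n + h·x_2'.
0.000000: (-0.200000, -1.130000); f=(-0.580800, 0.625200) → (-0.275504, -1.048724)
0.130000: (-0.275504, -1.048724); f=(-0.515654, 0.536186) → (-0.342539, -0.979020)
0.260000: (-0.342539, -0.979020); f=(-0.459191, 0.458729) → (-0.402234, -0.919385)
(x_1(0.39), x_2(0.39)) ≈ (-0.4022, -0.9194)

-0.4022, -0.9194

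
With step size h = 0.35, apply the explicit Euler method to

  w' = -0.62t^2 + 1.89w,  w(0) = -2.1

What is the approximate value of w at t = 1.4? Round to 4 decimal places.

Euler: w_{n+1} = w_n + h·f(t_n, w_n).
t=0.000000, w=-2.100000: f=-3.969000 → w ← -2.100000 + 0.35·(-3.969000) = -3.489150
t=0.350000, w=-3.489150: f=-6.670443 → w ← -3.489150 + 0.35·(-6.670443) = -5.823805
t=0.700000, w=-5.823805: f=-11.310792 → w ← -5.823805 + 0.35·(-11.310792) = -9.782582
t=1.050000, w=-9.782582: f=-19.172631 → w ← -9.782582 + 0.35·(-19.172631) = -16.493003
w(1.4) ≈ -16.4930

-16.4930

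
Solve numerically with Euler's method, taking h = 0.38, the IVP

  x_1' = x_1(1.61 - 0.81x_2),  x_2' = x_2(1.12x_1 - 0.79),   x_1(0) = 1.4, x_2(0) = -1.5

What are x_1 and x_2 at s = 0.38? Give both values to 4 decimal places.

Euler on (x_1,x_2): x_1_{n+1} = x_1_n + h·x_1', x_2_{n+1} = x_2_n + h·x_2'.
0.000000: (1.400000, -1.500000); f=(3.955000, -1.167000) → (2.902900, -1.943460)
(x_1(0.38), x_2(0.38)) ≈ (2.9029, -1.9435)

2.9029, -1.9435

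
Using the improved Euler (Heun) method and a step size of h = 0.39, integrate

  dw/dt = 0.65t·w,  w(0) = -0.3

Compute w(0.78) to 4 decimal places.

-0.3646

Heun: k1 = f(t_n, w_n); k2 = f(t_n + h, w_n + h·k1); w_{n+1} = w_n + (h/2)·(k1 + k2).
t=0.000000, w=-0.300000:
  k1 = f(0.000000, -0.300000) = 0.000000
  k2 = f(0.390000, -0.300000) = -0.076050
  w ← -0.300000 + (0.39/2)·(0.000000 + (-0.076050)) = -0.314830
t=0.390000, w=-0.314830:
  k1 = f(0.390000, -0.314830) = -0.079809
  k2 = f(0.780000, -0.345955) = -0.175399
  w ← -0.314830 + (0.39/2)·(-0.079809 + (-0.175399)) = -0.364595
w(0.78) ≈ -0.3646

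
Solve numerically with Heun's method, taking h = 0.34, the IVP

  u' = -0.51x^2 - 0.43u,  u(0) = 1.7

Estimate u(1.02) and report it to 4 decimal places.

0.9243

Heun: k1 = f(x_n, u_n); k2 = f(x_n + h, u_n + h·k1); u_{n+1} = u_n + (h/2)·(k1 + k2).
x=0.000000, u=1.700000:
  k1 = f(0.000000, 1.700000) = -0.731000
  k2 = f(0.340000, 1.451460) = -0.683084
  u ← 1.700000 + (0.34/2)·(-0.731000 + (-0.683084)) = 1.459606
x=0.340000, u=1.459606:
  k1 = f(0.340000, 1.459606) = -0.686586
  k2 = f(0.680000, 1.226166) = -0.763076
  u ← 1.459606 + (0.34/2)·(-0.686586 + (-0.763076)) = 1.213163
x=0.680000, u=1.213163:
  k1 = f(0.680000, 1.213163) = -0.757484
  k2 = f(1.020000, 0.955619) = -0.941520
  u ← 1.213163 + (0.34/2)·(-0.757484 + (-0.941520)) = 0.924333
u(1.02) ≈ 0.9243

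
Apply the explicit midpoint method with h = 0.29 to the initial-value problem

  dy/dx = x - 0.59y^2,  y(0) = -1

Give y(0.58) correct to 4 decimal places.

-1.2934

Midpoint: k1 = f(x_n, y_n); k2 = f(x_n + h/2, y_n + (h/2)·k1); y_{n+1} = y_n + h·k2.
x=0.000000, y=-1.000000:
  k1 = f(0.000000, -1.000000) = -0.590000
  k2 = f(0.145000, -1.085550) = -0.550267
  y ← -1.000000 + 0.29·(-0.550267) = -1.159577
x=0.290000, y=-1.159577:
  k1 = f(0.290000, -1.159577) = -0.503326
  k2 = f(0.435000, -1.232560) = -0.461330
  y ← -1.159577 + 0.29·(-0.461330) = -1.293363
y(0.58) ≈ -1.2934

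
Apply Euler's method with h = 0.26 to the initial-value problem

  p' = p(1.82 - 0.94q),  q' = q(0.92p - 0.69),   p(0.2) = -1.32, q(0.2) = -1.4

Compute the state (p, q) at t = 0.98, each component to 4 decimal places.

Euler on (p,q): p_{n+1} = p_n + h·p', q_{n+1} = q_n + h·q'.
0.200000: (-1.320000, -1.400000); f=(-4.139520, 2.666160) → (-2.396275, -0.706798)
0.460000: (-2.396275, -0.706798); f=(-5.953283, 2.045880) → (-3.944129, -0.174870)
0.720000: (-3.944129, -0.174870); f=(-7.826641, 0.755192) → (-5.979055, 0.021480)
(p(0.98), q(0.98)) ≈ (-5.9791, 0.0215)

-5.9791, 0.0215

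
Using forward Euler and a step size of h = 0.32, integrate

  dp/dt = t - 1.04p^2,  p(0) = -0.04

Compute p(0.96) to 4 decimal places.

Euler: p_{n+1} = p_n + h·f(t_n, p_n).
t=0.000000, p=-0.040000: f=-0.001664 → p ← -0.040000 + 0.32·(-0.001664) = -0.040532
t=0.320000, p=-0.040532: f=0.318291 → p ← -0.040532 + 0.32·0.318291 = 0.061321
t=0.640000, p=0.061321: f=0.636089 → p ← 0.061321 + 0.32·0.636089 = 0.264869
p(0.96) ≈ 0.2649

0.2649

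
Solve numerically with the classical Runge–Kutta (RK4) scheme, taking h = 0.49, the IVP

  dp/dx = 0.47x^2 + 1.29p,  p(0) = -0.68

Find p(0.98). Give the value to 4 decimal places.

RK4: k1 = f(x_n, p_n); k2 = f(x_n + h/2, p_n + (h/2)·k1); k3 = f(x_n + h/2, p_n + (h/2)·k2); k4 = f(x_n + h, p_n + h·k3); p_{n+1} = p_n + (h/6)·(k1 + 2k2 + 2k3 + k4).
x=0.000000, p=-0.680000:
  k1 = f(0.000000, -0.680000) = -0.877200
  k2 = f(0.245000, -0.894914) = -1.126227
  k3 = f(0.245000, -0.955926) = -1.204932
  k4 = f(0.490000, -1.270417) = -1.525991
  p ← -0.680000 + (0.49/6)·(k1 + 2k2 + 2k3 + k4) = -1.257017
x=0.490000, p=-1.257017:
  k1 = f(0.490000, -1.257017) = -1.508704
  k2 = f(0.735000, -1.626649) = -1.844472
  k3 = f(0.735000, -1.708912) = -1.950591
  k4 = f(0.980000, -2.212806) = -2.403132
  p ← -1.257017 + (0.49/6)·(k1 + 2k2 + 2k3 + k4) = -2.196344
p(0.98) ≈ -2.1963

-2.1963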